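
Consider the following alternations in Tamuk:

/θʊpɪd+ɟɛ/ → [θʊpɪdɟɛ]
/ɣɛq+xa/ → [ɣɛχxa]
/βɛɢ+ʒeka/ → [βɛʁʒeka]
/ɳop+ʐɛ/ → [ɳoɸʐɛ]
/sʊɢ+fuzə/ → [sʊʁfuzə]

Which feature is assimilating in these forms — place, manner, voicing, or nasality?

manner

Underlying /q/ is realised as [χ] next to /x/; /x/ itself does not change.
The change stop → fricative matches the manner of the following /x/, identifying this as manner assimilation.
The other alternating forms pattern the same way: /ɢ/ → [ʁ] before /ʒ/ (stop → fricative, matching a fricative); /p/ → [ɸ] before /ʐ/ (stop → fricative, matching a fricative); /ɢ/ → [ʁ] before /f/ (stop → fricative, matching a fricative) — only manner changes, and always toward the following segment.
Nothing changes in [θʊpɪdɟɛ]: there the adjacent consonants already agree in manner (/d/ and /ɟ/ are both stops), so this form is consistent with the same rule.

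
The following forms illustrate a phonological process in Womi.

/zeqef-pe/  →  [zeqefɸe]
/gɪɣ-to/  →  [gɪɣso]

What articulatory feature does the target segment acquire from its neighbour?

manner

Comparing underlying and surface forms, /p/ → [ɸ] is the alternation; the neighbouring /f/ is constant.
/p/ is a stop while /f/ is a fricative; the output [ɸ] is a fricative, matching the trigger — so the feature that spreads is manner.
Checking the remaining alternation: /t/ → [s] after /ɣ/ (stop → fricative, matching a fricative) — only manner changes, and always toward the preceding segment.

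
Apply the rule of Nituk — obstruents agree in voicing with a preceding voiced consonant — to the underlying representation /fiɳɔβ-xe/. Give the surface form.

The rule targets /x/ (voiceless velar fricative), which sits after the trigger /β/ (voiced).
The voiced velar fricative is [ɣ], so /x/ → [ɣ].

[fiɳɔβɣe]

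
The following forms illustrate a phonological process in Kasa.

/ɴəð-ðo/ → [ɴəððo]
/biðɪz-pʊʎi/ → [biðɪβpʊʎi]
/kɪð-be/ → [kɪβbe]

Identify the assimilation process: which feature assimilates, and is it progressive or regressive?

Comparing underlying and surface forms, /z/ → [β] is the alternation; the neighbouring /p/ is constant.
The change alveolar → bilabial matches the place of the following /p/, identifying this as place assimilation.
Manner and voice are unchanged, so the assimilation is partial, not total.
The same holds elsewhere in the data: /ð/ → [β] before /b/ (dental → bilabial, matching bilabial) — only place changes, and always toward the following segment.
No alternation appears in [ɴəððo]: there the adjacent consonants already agree in place (/ð/ and /ð/ are both dental), so this form is consistent with the same rule.
The trigger is the following segment, so the direction is regressive (anticipatory).

regressive place assimilation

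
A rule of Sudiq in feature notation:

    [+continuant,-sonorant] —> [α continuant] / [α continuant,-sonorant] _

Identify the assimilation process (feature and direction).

The shared variable α links the value of [continuant] on the target to that of the neighbouring obstruent. [continuant] distinguishes stops from fricatives — a manner-of-articulation feature — so this is manner assimilation.
The conditioning segment sits to the left of the focus bar, meaning the trigger precedes the segment that changes — progressive assimilation.

progressive manner assimilation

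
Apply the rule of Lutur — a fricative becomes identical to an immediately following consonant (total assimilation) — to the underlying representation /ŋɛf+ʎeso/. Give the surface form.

[ŋɛʎʎeso]

/f/ is the segment targeted by the rule; it sits immediately before /ʎ/, so it assimilates completely and surfaces as [ʎ].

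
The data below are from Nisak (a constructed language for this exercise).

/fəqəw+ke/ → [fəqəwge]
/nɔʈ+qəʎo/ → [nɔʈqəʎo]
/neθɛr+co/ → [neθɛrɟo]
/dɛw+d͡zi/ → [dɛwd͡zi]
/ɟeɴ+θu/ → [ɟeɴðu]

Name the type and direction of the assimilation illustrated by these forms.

progressive voicing assimilation

The segment that alternates is /k/, which surfaces as [g] when adjacent to /w/.
/k/ is voiceless while /w/ is voiced; the output [g] is voiced, matching the trigger — so the feature that spreads is voicing.
Place and manner are unchanged, so the assimilation is partial, not total.
The same holds elsewhere in the data: /c/ → [ɟ] after /r/ (voiceless → voiced, matching voiced); /θ/ → [ð] after /ɴ/ (voiceless → voiced, matching voiced) — only voicing changes, and always toward the preceding segment.
Nothing changes in [nɔʈqəʎo], [dɛwd͡zi]: there the adjacent consonants already agree in voicing (/q/ and /ʈ/ are both voiceless; /d͡z/ and /w/ are both voiced), so these forms are consistent with the same rule.
The trigger is the preceding segment, so the direction is progressive (perseverative).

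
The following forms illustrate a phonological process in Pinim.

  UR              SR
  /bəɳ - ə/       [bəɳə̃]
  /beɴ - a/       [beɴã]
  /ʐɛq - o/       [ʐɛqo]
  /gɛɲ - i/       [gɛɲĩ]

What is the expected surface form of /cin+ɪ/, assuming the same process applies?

[cinɪ̃]

The data show progressive nasality assimilation (vowel nasalisation): /ə/ → [ə̃] after /ɳ/; /a/ → [ã] after /ɴ/; /i/ → [ĩ] after /ɲ/ — a vowel is nasalised by an immediately preceding nasal consonant.
No change occurs in [ʐɛqo] because the vowel at the boundary is adjacent to an oral consonant, not a nasal (/o/ next to /q/).
The vowel /ɪ/ is adjacent to the preceding nasal /n/, so it acquires [+nasal] and surfaces as [ɪ̃].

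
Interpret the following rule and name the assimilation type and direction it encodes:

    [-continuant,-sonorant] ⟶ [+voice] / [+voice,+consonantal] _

The structural change is [+voice], and the conditioning segment [+voice,+consonantal] (a voiced consonant) is itself voiced, so the target comes to share the voicing of its neighbour — voicing assimilation.
Since the environment is written before the underscore, the trigger precedes the target; the direction is progressive.

progressive voicing assimilation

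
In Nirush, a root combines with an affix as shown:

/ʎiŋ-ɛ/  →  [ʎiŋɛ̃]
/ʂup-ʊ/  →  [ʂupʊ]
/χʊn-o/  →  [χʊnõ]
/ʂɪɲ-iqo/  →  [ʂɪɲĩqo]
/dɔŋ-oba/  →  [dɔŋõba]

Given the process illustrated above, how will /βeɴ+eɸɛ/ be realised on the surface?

[βeɴẽɸɛ]

The data show progressive nasality assimilation (vowel nasalisation): /ɛ/ → [ɛ̃] after /ŋ/; /o/ → [õ] after /n/; /i/ → [ĩ] after /ɲ/; /o/ → [õ] after /ŋ/ — a vowel is nasalised by an immediately preceding nasal consonant.
No change occurs in [ʂupʊ] because the vowel at the boundary is adjacent to an oral consonant, not a nasal (/ʊ/ next to /p/).
/e/ sits next to the nasal /ɴ/ and is therefore nasalised to [ẽ].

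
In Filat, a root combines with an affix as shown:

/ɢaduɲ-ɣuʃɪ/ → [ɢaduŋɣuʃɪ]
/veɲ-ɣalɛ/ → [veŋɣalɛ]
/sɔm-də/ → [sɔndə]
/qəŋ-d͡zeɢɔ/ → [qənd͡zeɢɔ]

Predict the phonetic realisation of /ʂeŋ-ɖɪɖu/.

The data show regressive place assimilation: /ɲ/ → [ŋ] before /ɣ/; /m/ → [n] before /d/; /ŋ/ → [n] before /d͡z/. In each pair only place changes, matching the following consonant, while manner and voice stay constant.
/ŋ/ is a voiced velar nasal. The following trigger /ɖ/ is retroflex, so /ŋ/ must become retroflex as well.
The voiced retroflex nasal is [ɳ], so /ŋ/ → [ɳ].

[ʂeɳɖɪɖu]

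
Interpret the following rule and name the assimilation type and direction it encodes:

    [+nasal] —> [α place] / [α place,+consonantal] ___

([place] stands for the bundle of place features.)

progressive place assimilation

The shared variable α links the value of the place features (abbreviated [place]) on the target to the same value on the neighbouring segment, so place is the feature that assimilates.
The conditioning segment sits to the left of the focus bar, meaning the trigger precedes the segment that changes — progressive assimilation.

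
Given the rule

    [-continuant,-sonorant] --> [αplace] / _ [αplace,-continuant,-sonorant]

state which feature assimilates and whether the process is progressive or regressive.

regressive place assimilation

The rule copies the place features (abbreviated [place]) from the environment onto the target, so the assimilating feature is place.
Since the environment is written after the underscore, the trigger follows the target; the direction is regressive.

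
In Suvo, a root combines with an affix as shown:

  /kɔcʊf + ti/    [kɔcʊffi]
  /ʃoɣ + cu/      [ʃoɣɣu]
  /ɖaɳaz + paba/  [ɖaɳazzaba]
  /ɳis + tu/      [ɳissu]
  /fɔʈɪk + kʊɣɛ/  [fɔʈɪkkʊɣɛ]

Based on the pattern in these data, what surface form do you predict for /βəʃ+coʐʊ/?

[βəʃʃoʐʊ]

The data show progressive total assimilation (/t/ → [f] after /f/; /c/ → [ɣ] after /ɣ/; /p/ → [z] after /z/; /t/ → [s] after /s/): in every case the target segment becomes identical to its preceding neighbour, copying more than a single feature.
In [fɔʈɪkkʊɣɛ] the two consonants at the boundary are already identical (/k/ + /k/), so the rule applies vacuously and nothing changes.
/c/ is the segment targeted by the rule; it sits immediately after /ʃ/, so it assimilates completely and surfaces as [ʃ].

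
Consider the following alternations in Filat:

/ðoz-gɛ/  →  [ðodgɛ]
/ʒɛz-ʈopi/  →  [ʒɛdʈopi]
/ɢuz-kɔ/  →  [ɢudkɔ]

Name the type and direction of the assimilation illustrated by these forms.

Underlying /z/ is realised as [d] next to /g/; /g/ itself does not change.
The change fricative → stop matches the manner of the following /g/, identifying this as manner assimilation.
Place and voice are unchanged, so the assimilation is partial, not total.
The other alternating forms pattern the same way: /z/ → [d] before /ʈ/ (fricative → stop, matching a stop); /z/ → [d] before /k/ (fricative → stop, matching a stop) — only manner changes, and always toward the following segment.
The trigger is the following segment, so the direction is regressive (anticipatory).

regressive manner assimilation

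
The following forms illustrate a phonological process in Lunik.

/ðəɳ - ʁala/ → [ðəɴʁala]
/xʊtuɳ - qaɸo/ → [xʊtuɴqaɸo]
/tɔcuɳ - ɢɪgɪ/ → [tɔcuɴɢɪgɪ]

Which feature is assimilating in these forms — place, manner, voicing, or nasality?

The segment that alternates is /ɳ/, which surfaces as [ɴ] when adjacent to /ʁ/.
/ɳ/ is retroflex while /ʁ/ is uvular; the output [ɴ] is uvular, matching the trigger — so the feature that spreads is place.
The other alternating forms pattern the same way: /ɳ/ → [ɴ] before /q/ (retroflex → uvular, matching uvular); /ɳ/ → [ɴ] before /ɢ/ (retroflex → uvular, matching uvular) — only place changes, and always toward the following segment.

place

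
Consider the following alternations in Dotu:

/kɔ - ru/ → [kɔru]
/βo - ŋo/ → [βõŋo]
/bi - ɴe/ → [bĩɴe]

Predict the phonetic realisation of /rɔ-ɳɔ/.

[rɔ̃ɳɔ]

The data show regressive nasality assimilation (vowel nasalisation): /o/ → [õ] before /ŋ/; /i/ → [ĩ] before /ɴ/ — a vowel is nasalised by an immediately following nasal consonant.
No change occurs in [kɔru] because the vowel at the boundary is adjacent to an oral consonant, not a nasal (/ɔ/ next to /r/).
The vowel /ɔ/ is adjacent to the following nasal /ɳ/, so it acquires [+nasal] and surfaces as [ɔ̃].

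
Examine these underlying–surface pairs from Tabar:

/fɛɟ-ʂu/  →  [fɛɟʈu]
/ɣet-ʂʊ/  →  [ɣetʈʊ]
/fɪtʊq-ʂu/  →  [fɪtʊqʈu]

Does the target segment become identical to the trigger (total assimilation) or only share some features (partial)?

partial assimilation

The segment that alternates is /ʂ/, which surfaces as [ʈ] when adjacent to /ɟ/.
The change fricative → stop matches the manner of the preceding /ɟ/, identifying this as manner assimilation.
Place and voice are unchanged, so the assimilation is partial, not total.
The other alternating forms pattern the same way: /ʂ/ → [ʈ] after /t/ (fricative → stop, matching a stop); /ʂ/ → [ʈ] after /q/ (fricative → stop, matching a stop) — only manner changes, and always toward the preceding segment.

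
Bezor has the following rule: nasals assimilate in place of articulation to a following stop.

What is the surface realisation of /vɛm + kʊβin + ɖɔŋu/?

[vɛŋkʊβiɳɖɔŋu]

/m/ is a voiced bilabial nasal. The following trigger /k/ is velar, so /m/ must become velar as well.
A voiced velar nasal is [ŋ], so the surface segment is [ŋ].
At the second juncture, /n/ likewise becomes [ɳ] adjacent to /ɖ/.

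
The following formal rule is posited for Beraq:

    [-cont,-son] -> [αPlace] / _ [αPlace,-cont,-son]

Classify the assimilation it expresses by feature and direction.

regressive place assimilation

The rule copies the place features (abbreviated [Place]) from the environment onto the target, so the assimilating feature is place.
Since the environment is written after the underscore, the trigger follows the target; the direction is regressive.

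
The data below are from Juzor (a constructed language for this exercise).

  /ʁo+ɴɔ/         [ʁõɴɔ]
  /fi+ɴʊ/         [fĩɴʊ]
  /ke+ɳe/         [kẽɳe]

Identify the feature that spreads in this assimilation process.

The vowel /o/ surfaces as nasalised [õ] next to the following nasal /ɴ/ — it has acquired the [+nasal] feature of its neighbour.
The other forms show the same pattern: /i/ → [ĩ] before /ɴ/; /e/ → [ẽ] before /ɳ/ — each time a vowel is nasalised next to a following nasal.

nasality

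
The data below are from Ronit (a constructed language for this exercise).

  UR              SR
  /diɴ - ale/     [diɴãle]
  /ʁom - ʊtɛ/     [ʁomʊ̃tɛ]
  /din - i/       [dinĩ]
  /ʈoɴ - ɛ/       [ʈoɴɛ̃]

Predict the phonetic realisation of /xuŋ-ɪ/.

[xuŋɪ̃]

The data show progressive nasality assimilation (vowel nasalisation): /a/ → [ã] after /ɴ/; /ʊ/ → [ʊ̃] after /m/; /i/ → [ĩ] after /n/; /ɛ/ → [ɛ̃] after /ɴ/ — a vowel is nasalised by an immediately preceding nasal consonant.
The vowel /ɪ/ is adjacent to the preceding nasal /ŋ/, so it acquires [+nasal] and surfaces as [ɪ̃].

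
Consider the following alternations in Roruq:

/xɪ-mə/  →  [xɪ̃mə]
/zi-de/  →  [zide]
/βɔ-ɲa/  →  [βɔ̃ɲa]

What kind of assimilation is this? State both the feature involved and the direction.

The vowel /ɪ/ surfaces as nasalised [ɪ̃] next to the following nasal /m/ — it has acquired the [+nasal] feature of its neighbour.
Likewise in the remaining data: /ɔ/ → [ɔ̃] before /ɲ/ — each time a vowel is nasalised next to a following nasal.
No change occurs in [zide] because the vowel at the boundary is adjacent to an oral consonant, not a nasal (/i/ next to /d/).
Because the conditioning nasal is to the right of the vowel that changes, the process is regressive (anticipatory).

regressive nasality assimilation (vowel nasalisation)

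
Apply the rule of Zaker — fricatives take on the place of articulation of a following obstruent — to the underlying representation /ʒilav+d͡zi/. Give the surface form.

The rule targets /v/ (voiced labiodental fricative), which sits before the trigger /d͡z/ (alveolar).
The voiced alveolar fricative is [z], so /v/ → [z].

[ʒilazd͡zi]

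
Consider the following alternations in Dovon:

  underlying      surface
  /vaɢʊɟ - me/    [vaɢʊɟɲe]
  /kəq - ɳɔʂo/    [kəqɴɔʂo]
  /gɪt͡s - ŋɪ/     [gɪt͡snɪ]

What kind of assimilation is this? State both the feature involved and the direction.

progressive place assimilation

The segment that alternates is /m/, which surfaces as [ɲ] when adjacent to /ɟ/.
The change bilabial → palatal matches the place of the preceding /ɟ/, identifying this as place assimilation.
Manner and voice are unchanged, so the assimilation is partial, not total.
The same holds elsewhere in the data: /ɳ/ → [ɴ] after /q/ (retroflex → uvular, matching uvular); /ŋ/ → [n] after /t͡s/ (velar → alveolar, matching alveolar) — only place changes, and always toward the preceding segment.
The trigger is the preceding segment, so the direction is progressive (perseverative).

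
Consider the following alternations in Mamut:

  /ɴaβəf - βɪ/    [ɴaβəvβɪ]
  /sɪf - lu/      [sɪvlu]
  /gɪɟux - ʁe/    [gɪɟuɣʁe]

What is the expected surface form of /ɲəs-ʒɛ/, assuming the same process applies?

The data show regressive voicing assimilation: /f/ → [v] before /β/; /f/ → [v] before /l/; /x/ → [ɣ] before /ʁ/. In each pair only voicing changes, matching the following consonant, while place and manner stay constant.
The rule targets /s/ (voiceless alveolar fricative), which sits before the trigger /ʒ/ (voiced).
A voiced alveolar fricative is [z], so the surface segment is [z].

[ɲəzʒɛ]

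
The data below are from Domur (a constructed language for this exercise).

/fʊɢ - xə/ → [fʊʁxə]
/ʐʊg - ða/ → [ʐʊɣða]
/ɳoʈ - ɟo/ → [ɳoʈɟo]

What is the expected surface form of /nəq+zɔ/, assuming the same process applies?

The data show regressive manner assimilation: /ɢ/ → [ʁ] before /x/; /g/ → [ɣ] before /ð/. In each pair only manner changes, matching the following consonant, while place and voice stay constant.
Nothing changes in [ɳoʈɟo]: there the adjacent consonants already agree in manner (/ʈ/ and /ɟ/ are both stops), so this form is consistent with the same rule.
/q/ is a voiceless uvular stop. The following trigger /z/ is a fricative, so /q/ must become a fricative as well.
A voiceless uvular fricative is [χ], so the surface segment is [χ].

[nəχzɔ]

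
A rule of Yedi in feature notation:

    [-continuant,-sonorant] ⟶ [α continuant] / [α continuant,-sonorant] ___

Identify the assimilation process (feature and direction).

The shared variable α links the value of [continuant] on the target to that of the neighbouring obstruent. [continuant] distinguishes stops from fricatives — a manner-of-articulation feature — so this is manner assimilation.
Since the environment is written before the underscore, the trigger precedes the target; the direction is progressive.

progressive manner assimilation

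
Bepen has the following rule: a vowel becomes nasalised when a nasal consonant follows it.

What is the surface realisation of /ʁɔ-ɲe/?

[ʁɔ̃ɲe]

The vowel /ɔ/ is adjacent to the following nasal /ɲ/, so it acquires [+nasal] and surfaces as [ɔ̃].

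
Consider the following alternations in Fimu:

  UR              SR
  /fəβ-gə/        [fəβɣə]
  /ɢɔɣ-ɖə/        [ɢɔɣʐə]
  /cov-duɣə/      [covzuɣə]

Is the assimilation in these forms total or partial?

Comparing underlying and surface forms, /g/ → [ɣ] is the alternation; the neighbouring /β/ is constant.
/g/ is a stop while /β/ is a fricative; the output [ɣ] is a fricative, matching the trigger — so the feature that spreads is manner.
Place and voice are unchanged, so the assimilation is partial, not total.
The same holds elsewhere in the data: /ɖ/ → [ʐ] after /ɣ/ (stop → fricative, matching a fricative); /d/ → [z] after /v/ (stop → fricative, matching a fricative) — only manner changes, and always toward the preceding segment.

partial assimilation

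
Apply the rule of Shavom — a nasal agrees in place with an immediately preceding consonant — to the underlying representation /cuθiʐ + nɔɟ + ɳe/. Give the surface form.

[cuθiʐɳɔɟɲe]

/n/ is a voiced alveolar nasal. The preceding trigger /ʐ/ is retroflex, so /n/ must become retroflex as well.
Changing only its place to retroflex gives [ɳ] — the voiced retroflex nasal.
At the second juncture, /ɳ/ likewise becomes [ɲ] adjacent to /ɟ/.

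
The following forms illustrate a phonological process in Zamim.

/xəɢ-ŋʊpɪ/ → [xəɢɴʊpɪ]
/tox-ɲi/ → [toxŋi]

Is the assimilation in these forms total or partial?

partial assimilation

Comparing underlying and surface forms, /ŋ/ → [ɴ] is the alternation; the neighbouring /ɢ/ is constant.
The change velar → uvular matches the place of the preceding /ɢ/, identifying this as place assimilation.
Manner and voice are unchanged, so the assimilation is partial, not total.
The same holds elsewhere in the data: /ɲ/ → [ŋ] after /x/ (palatal → velar, matching velar) — only place changes, and always toward the preceding segment.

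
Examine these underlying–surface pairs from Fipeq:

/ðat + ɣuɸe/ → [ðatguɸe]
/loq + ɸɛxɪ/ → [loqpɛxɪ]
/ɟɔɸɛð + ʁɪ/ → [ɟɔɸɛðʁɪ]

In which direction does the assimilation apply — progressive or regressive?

progressive

Comparing underlying and surface forms, /ɣ/ → [g] is the alternation; the neighbouring /t/ is constant.
/ɣ/ is a fricative while /t/ is a stop; the output [g] is a stop, matching the trigger — so the feature that spreads is manner.
The same holds elsewhere in the data: /ɸ/ → [p] after /q/ (fricative → stop, matching a stop) — only manner changes, and always toward the preceding segment.
Nothing changes in [ɟɔɸɛðʁɪ]: there the adjacent consonants already agree in manner (/ʁ/ and /ð/ are both fricatives), so this form is consistent with the same rule.
Since the segment that changes follows the conditioning segment, the assimilation is progressive.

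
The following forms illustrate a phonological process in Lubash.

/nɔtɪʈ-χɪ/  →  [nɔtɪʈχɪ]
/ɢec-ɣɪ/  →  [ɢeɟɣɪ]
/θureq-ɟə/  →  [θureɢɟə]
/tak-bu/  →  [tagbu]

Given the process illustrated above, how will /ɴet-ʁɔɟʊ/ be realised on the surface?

[ɴedʁɔɟʊ]

The data show regressive voicing assimilation: /c/ → [ɟ] before /ɣ/; /q/ → [ɢ] before /ɟ/; /k/ → [g] before /b/. In each pair only voicing changes, matching the following consonant, while place and manner stay constant.
No alternation appears in [nɔtɪʈχɪ]: there the adjacent consonants already agree in voicing (/ʈ/ and /χ/ are both voiceless), so this form is consistent with the same rule.
/t/ is a voiceless alveolar stop. The following trigger /ʁ/ is voiced, so /t/ must become voiced as well.
Changing only its voicing to voiced gives [d] — the voiced alveolar stop.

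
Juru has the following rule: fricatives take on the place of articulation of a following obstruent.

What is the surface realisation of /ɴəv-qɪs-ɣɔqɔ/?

/v/ is a voiced labiodental fricative. The following trigger /q/ is uvular, so /v/ must become uvular as well.
A voiced uvular fricative is [ʁ], so the surface segment is [ʁ].
The same rule applies at the second boundary: /s/ → [x] next to /ɣ/.

[ɴəʁqɪxɣɔqɔ]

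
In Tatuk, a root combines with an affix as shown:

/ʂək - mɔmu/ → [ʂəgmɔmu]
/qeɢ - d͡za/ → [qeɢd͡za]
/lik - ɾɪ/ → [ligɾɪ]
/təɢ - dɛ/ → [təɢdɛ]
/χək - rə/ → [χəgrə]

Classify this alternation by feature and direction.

The segment that alternates is /k/, which surfaces as [g] when adjacent to /m/.
The change voiceless → voiced matches the voicing of the following /m/, identifying this as voicing assimilation.
Place and manner are unchanged, so the assimilation is partial, not total.
The same holds elsewhere in the data: /k/ → [g] before /ɾ/ (voiceless → voiced, matching voiced); /k/ → [g] before /r/ (voiceless → voiced, matching voiced) — only voicing changes, and always toward the following segment.
Nothing changes in [qeɢd͡za], [təɢdɛ]: there the adjacent consonants already agree in voicing (/ɢ/ and /d͡z/ are both voiced; /ɢ/ and /d/ are both voiced), so these forms are consistent with the same rule.
Since the segment that changes precedes the conditioning segment, the assimilation is regressive.

regressive voicing assimilation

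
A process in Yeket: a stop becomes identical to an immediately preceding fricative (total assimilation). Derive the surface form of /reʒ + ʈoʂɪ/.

[reʒʒoʂɪ]

/ʈ/ is the segment targeted by the rule; it sits immediately after /ʒ/, so it assimilates completely and surfaces as [ʒ].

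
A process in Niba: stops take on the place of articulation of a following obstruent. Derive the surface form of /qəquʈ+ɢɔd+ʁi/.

The rule targets /ʈ/ (voiceless retroflex stop), which sits before the trigger /ɢ/ (uvular).
The voiceless uvular stop is [q], so /ʈ/ → [q].
The same rule applies at the second boundary: /d/ → [ɢ] next to /ʁ/.

[qəquqɢɔɢʁi]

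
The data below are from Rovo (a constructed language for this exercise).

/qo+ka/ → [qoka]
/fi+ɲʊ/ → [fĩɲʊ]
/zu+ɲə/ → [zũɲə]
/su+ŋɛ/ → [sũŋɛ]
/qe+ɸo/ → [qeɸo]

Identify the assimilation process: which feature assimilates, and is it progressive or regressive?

The vowel /i/ surfaces as nasalised [ĩ] next to the following nasal /ɲ/ — it has acquired the [+nasal] feature of its neighbour.
Likewise in the remaining data: /u/ → [ũ] before /ɲ/; /u/ → [ũ] before /ŋ/ — each time a vowel is nasalised next to a following nasal.
No change occurs in [qoka], [qeɸo] because the vowel at the boundary is adjacent to an oral consonant, not a nasal (/o/ next to /k/; /e/ next to /ɸ/).
Because the conditioning nasal is to the right of the vowel that changes, the process is regressive (anticipatory).

regressive nasality assimilation (vowel nasalisation)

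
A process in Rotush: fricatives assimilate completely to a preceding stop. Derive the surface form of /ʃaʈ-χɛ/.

/χ/ is the segment targeted by the rule; it sits immediately after /ʈ/, so it assimilates completely and surfaces as [ʈ].

[ʃaʈʈɛ]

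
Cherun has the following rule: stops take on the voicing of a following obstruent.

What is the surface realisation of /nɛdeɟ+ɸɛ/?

/ɟ/ is a voiced palatal stop. The following trigger /ɸ/ is voiceless, so /ɟ/ must become voiceless as well.
The voiceless palatal stop is [c], so /ɟ/ → [c].

[nɛdecɸɛ]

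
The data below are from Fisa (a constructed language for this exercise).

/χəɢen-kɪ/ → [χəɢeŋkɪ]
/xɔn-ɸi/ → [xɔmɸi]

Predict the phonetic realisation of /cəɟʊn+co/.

The data show regressive place assimilation: /n/ → [ŋ] before /k/; /n/ → [m] before /ɸ/. In each pair only place changes, matching the following consonant, while manner and voice stay constant.
/n/ is a voiced alveolar nasal. The following trigger /c/ is palatal, so /n/ must become palatal as well.
A voiced palatal nasal is [ɲ], so the surface segment is [ɲ].

[cəɟʊɲco]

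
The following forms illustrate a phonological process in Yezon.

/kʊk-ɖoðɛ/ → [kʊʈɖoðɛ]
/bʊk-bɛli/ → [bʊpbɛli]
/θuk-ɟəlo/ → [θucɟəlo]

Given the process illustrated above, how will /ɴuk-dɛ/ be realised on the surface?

[ɴutdɛ]

The data show regressive place assimilation: /k/ → [ʈ] before /ɖ/; /k/ → [p] before /b/; /k/ → [c] before /ɟ/. In each pair only place changes, matching the following consonant, while manner and voice stay constant.
/k/ is a voiceless velar stop. The following trigger /d/ is alveolar, so /k/ must become alveolar as well.
The voiceless alveolar stop is [t], so /k/ → [t].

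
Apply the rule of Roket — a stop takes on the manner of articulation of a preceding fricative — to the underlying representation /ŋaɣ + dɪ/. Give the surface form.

[ŋaɣzɪ]

The rule targets /d/ (voiced alveolar stop), which sits after the trigger /ɣ/ (fricative).
Changing only its manner to fricative gives [z] — the voiced alveolar fricative.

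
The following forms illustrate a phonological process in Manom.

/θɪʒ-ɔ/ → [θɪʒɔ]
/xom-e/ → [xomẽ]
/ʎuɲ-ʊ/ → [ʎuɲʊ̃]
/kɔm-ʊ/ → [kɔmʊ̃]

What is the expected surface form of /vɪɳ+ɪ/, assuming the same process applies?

The data show progressive nasality assimilation (vowel nasalisation): /e/ → [ẽ] after /m/; /ʊ/ → [ʊ̃] after /ɲ/; /ʊ/ → [ʊ̃] after /m/ — a vowel is nasalised by an immediately preceding nasal consonant.
No change occurs in [θɪʒɔ] because the vowel at the boundary is adjacent to an oral consonant, not a nasal (/ɔ/ next to /ʒ/).
/ɪ/ sits next to the nasal /ɳ/ and is therefore nasalised to [ɪ̃].

[vɪɳɪ̃]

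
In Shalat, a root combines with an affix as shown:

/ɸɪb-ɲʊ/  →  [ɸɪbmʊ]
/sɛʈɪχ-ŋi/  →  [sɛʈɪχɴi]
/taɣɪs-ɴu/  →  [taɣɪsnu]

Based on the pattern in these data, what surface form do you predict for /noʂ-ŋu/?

[noʂɳu]

The data show progressive place assimilation: /ɲ/ → [m] after /b/; /ŋ/ → [ɴ] after /χ/; /ɴ/ → [n] after /s/. In each pair only place changes, matching the preceding consonant, while manner and voice stay constant.
The rule targets /ŋ/ (voiced velar nasal), which sits after the trigger /ʂ/ (retroflex).
A voiced retroflex nasal is [ɳ], so the surface segment is [ɳ].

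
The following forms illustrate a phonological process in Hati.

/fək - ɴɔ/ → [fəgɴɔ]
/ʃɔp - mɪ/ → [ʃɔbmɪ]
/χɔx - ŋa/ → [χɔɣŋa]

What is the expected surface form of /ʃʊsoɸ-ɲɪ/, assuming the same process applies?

The data show regressive voicing assimilation: /k/ → [g] before /ɴ/; /p/ → [b] before /m/; /x/ → [ɣ] before /ŋ/. In each pair only voicing changes, matching the following consonant, while place and manner stay constant.
The rule targets /ɸ/ (voiceless bilabial fricative), which sits before the trigger /ɲ/ (voiced).
The voiced bilabial fricative is [β], so /ɸ/ → [β].

[ʃʊsoβɲɪ]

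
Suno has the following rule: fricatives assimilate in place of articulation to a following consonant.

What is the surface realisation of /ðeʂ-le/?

/ʂ/ is a voiceless retroflex fricative. The following trigger /l/ is alveolar, so /ʂ/ must become alveolar as well.
The voiceless alveolar fricative is [s], so /ʂ/ → [s].

[ðesle]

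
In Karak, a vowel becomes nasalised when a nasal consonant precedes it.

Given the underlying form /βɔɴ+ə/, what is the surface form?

/ə/ sits next to the nasal /ɴ/ and is therefore nasalised to [ə̃].

[βɔɴə̃]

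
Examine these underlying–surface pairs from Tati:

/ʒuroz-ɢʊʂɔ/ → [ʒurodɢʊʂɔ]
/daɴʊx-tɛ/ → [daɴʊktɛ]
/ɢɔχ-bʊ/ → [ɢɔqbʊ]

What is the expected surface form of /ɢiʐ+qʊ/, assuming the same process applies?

[ɢiɖqʊ]

The data show regressive manner assimilation: /z/ → [d] before /ɢ/; /x/ → [k] before /t/; /χ/ → [q] before /b/. In each pair only manner changes, matching the following consonant, while place and voice stay constant.
/ʐ/ is a voiced retroflex fricative. The following trigger /q/ is a stop, so /ʐ/ must become a stop as well.
A voiced retroflex stop is [ɖ], so the surface segment is [ɖ].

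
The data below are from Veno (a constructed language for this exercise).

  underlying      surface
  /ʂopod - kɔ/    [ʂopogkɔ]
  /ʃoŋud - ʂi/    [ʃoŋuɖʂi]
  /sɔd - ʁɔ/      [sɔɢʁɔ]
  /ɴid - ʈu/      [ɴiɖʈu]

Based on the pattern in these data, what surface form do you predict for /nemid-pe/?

The data show regressive place assimilation: /d/ → [g] before /k/; /d/ → [ɖ] before /ʂ/; /d/ → [ɢ] before /ʁ/; /d/ → [ɖ] before /ʈ/. In each pair only place changes, matching the following consonant, while manner and voice stay constant.
/d/ is a voiced alveolar stop. The following trigger /p/ is bilabial, so /d/ must become bilabial as well.
Changing only its place to bilabial gives [b] — the voiced bilabial stop.

[nemibpe]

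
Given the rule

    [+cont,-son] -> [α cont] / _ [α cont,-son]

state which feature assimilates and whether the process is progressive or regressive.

The shared variable α links the value of [cont] on the target to that of the neighbouring obstruent. [cont] distinguishes stops from fricatives — a manner-of-articulation feature — so this is manner assimilation.
Since the environment is written after the underscore, the trigger follows the target; the direction is regressive.

regressive manner assimilation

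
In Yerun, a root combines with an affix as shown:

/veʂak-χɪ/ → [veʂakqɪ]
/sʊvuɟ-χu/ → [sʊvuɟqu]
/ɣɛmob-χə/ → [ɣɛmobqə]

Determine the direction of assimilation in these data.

Comparing underlying and surface forms, /χ/ → [q] is the alternation; the neighbouring /k/ is constant.
/χ/ is a fricative while /k/ is a stop; the output [q] is a stop, matching the trigger — so the feature that spreads is manner.
Checking the remaining alternations: /χ/ → [q] after /ɟ/ (fricative → stop, matching a stop); /χ/ → [q] after /b/ (fricative → stop, matching a stop) — only manner changes, and always toward the preceding segment.
The trigger is the preceding segment, so the direction is progressive (perseverative).

progressive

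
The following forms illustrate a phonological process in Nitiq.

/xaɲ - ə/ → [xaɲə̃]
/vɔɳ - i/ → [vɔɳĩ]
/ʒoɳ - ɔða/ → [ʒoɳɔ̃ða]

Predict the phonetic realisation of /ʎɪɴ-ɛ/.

The data show progressive nasality assimilation (vowel nasalisation): /ə/ → [ə̃] after /ɲ/; /i/ → [ĩ] after /ɳ/; /ɔ/ → [ɔ̃] after /ɳ/ — a vowel is nasalised by an immediately preceding nasal consonant.
The vowel /ɛ/ is adjacent to the preceding nasal /ɴ/, so it acquires [+nasal] and surfaces as [ɛ̃].

[ʎɪɴɛ̃]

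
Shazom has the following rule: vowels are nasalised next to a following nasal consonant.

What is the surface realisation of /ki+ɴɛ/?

[kĩɴɛ]

/i/ sits next to the nasal /ɴ/ and is therefore nasalised to [ĩ].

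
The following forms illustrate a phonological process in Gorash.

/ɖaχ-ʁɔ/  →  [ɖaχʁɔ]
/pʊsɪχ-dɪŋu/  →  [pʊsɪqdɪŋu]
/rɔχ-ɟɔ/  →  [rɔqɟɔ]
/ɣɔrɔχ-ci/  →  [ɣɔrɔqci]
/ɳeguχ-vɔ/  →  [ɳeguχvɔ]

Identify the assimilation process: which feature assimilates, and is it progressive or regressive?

regressive manner assimilation

Underlying /χ/ is realised as [q] next to /d/; /d/ itself does not change.
The change fricative → stop matches the manner of the following /d/, identifying this as manner assimilation.
Place and voice are unchanged, so the assimilation is partial, not total.
The same holds elsewhere in the data: /χ/ → [q] before /ɟ/ (fricative → stop, matching a stop); /χ/ → [q] before /c/ (fricative → stop, matching a stop) — only manner changes, and always toward the following segment.
Nothing changes in [ɖaχʁɔ], [ɳeguχvɔ]: there the adjacent consonants already agree in manner (/χ/ and /ʁ/ are both fricatives; /χ/ and /v/ are both fricatives), so these forms are consistent with the same rule.
The trigger is the following segment, so the direction is regressive (anticipatory).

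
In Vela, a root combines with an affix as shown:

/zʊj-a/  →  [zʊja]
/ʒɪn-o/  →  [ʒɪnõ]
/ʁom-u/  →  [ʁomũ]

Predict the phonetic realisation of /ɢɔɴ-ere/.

[ɢɔɴẽre]

The data show progressive nasality assimilation (vowel nasalisation): /o/ → [õ] after /n/; /u/ → [ũ] after /m/ — a vowel is nasalised by an immediately preceding nasal consonant.
No change occurs in [zʊja] because the vowel at the boundary is adjacent to an oral consonant, not a nasal (/a/ next to /j/).
/e/ sits next to the nasal /ɴ/ and is therefore nasalised to [ẽ].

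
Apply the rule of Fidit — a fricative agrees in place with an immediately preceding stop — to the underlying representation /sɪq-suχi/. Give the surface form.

[sɪqχuχi]

/s/ is a voiceless alveolar fricative. The preceding trigger /q/ is uvular, so /s/ must become uvular as well.
The voiceless uvular fricative is [χ], so /s/ → [χ].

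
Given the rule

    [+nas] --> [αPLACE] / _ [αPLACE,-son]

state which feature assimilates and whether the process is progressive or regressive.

regressive place assimilation

The rule copies the place features (abbreviated [PLACE]) from the environment onto the target, so the assimilating feature is place.
Since the environment is written after the underscore, the trigger follows the target; the direction is regressive.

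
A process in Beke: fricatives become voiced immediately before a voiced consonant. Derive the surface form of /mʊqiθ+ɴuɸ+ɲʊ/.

/θ/ is a voiceless dental fricative. The following trigger /ɴ/ is voiced, so /θ/ must become voiced as well.
Changing only its voicing to voiced gives [ð] — the voiced dental fricative.
At the second juncture, /ɸ/ likewise becomes [β] adjacent to /ɲ/.

[mʊqiðɴuβɲʊ]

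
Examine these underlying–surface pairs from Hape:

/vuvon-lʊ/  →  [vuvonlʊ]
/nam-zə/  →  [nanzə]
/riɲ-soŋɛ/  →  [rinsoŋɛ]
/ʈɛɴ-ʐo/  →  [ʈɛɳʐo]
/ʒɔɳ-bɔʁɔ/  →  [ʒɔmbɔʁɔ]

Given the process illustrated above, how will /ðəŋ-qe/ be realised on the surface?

The data show regressive place assimilation: /m/ → [n] before /z/; /ɲ/ → [n] before /s/; /ɴ/ → [ɳ] before /ʐ/; /ɳ/ → [m] before /b/. In each pair only place changes, matching the following consonant, while manner and voice stay constant.
Nothing changes in [vuvonlʊ]: there the adjacent consonants already agree in place (/n/ and /l/ are both alveolar), so this form is consistent with the same rule.
/ŋ/ is a voiced velar nasal. The following trigger /q/ is uvular, so /ŋ/ must become uvular as well.
Changing only its place to uvular gives [ɴ] — the voiced uvular nasal.

[ðəɴqe]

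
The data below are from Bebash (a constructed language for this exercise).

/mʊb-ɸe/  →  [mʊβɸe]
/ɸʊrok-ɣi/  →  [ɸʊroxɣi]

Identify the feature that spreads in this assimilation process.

Underlying /b/ is realised as [β] next to /ɸ/; /ɸ/ itself does not change.
/b/ is a stop while /ɸ/ is a fricative; the output [β] is a fricative, matching the trigger — so the feature that spreads is manner.
The same holds elsewhere in the data: /k/ → [x] before /ɣ/ (stop → fricative, matching a fricative) — only manner changes, and always toward the following segment.

manner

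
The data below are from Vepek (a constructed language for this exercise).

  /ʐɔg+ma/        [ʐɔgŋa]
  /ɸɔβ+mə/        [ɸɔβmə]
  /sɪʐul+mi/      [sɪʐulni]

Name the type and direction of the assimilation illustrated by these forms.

progressive place assimilation

Comparing underlying and surface forms, /m/ → [ŋ] is the alternation; the neighbouring /g/ is constant.
The change bilabial → velar matches the place of the preceding /g/, identifying this as place assimilation.
Manner and voice are unchanged, so the assimilation is partial, not total.
The other alternating form patterns the same way: /m/ → [n] after /l/ (bilabial → alveolar, matching alveolar) — only place changes, and always toward the preceding segment.
No alternation appears in [ɸɔβmə]: there the adjacent consonants already agree in place (/m/ and /β/ are both bilabial), so this form is consistent with the same rule.
The trigger is the preceding segment, so the direction is progressive (perseverative).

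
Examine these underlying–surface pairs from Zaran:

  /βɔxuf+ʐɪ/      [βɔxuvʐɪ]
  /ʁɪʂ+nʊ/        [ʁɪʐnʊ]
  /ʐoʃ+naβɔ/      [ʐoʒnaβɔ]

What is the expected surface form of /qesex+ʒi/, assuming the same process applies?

[qeseɣʒi]

The data show regressive voicing assimilation: /f/ → [v] before /ʐ/; /ʂ/ → [ʐ] before /n/; /ʃ/ → [ʒ] before /n/. In each pair only voicing changes, matching the following consonant, while place and manner stay constant.
The rule targets /x/ (voiceless velar fricative), which sits before the trigger /ʒ/ (voiced).
Changing only its voicing to voiced gives [ɣ] — the voiced velar fricative.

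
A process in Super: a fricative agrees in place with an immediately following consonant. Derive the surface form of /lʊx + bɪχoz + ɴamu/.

The rule targets /x/ (voiceless velar fricative), which sits before the trigger /b/ (bilabial).
Changing only its place to bilabial gives [ɸ] — the voiceless bilabial fricative.
The same rule applies at the second boundary: /z/ → [ʁ] next to /ɴ/.

[lʊɸbɪχoʁɴamu]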